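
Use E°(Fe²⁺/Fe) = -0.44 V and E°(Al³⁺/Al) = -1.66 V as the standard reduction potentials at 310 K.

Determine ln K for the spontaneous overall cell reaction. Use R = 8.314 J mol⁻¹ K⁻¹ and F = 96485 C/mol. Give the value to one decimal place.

Cathode: Fe²⁺/Fe; anode: Al³⁺/Al. E°cell = (-0.44) − (-1.66) = +1.22 V, with n = 6.
ΔG° = −nFE° = −RT ln K, so ln K = nFE°/(RT) = (6)(96485)(+1.22) / ((8.314)(310)) = 274.031.

274.0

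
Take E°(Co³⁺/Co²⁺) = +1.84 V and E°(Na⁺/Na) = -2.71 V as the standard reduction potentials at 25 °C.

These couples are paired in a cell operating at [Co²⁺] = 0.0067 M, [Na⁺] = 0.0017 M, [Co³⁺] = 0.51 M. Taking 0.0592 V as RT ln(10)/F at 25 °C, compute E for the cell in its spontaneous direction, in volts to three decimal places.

Co³⁺/Co²⁺ is the cathode (higher E°), Na⁺/Na the anode: E°cell = +1.84 − (-2.71) = +4.55 V, n = 1.
Overall: Co³⁺(aq) + Na(s) → Co²⁺(aq) + Na⁺(aq)
Q = [Co²⁺]·[Na⁺] / ([Co³⁺]); log Q = -4.651.
E = E° − (0.0592/n) log Q = +4.55 − (0.0592/1)(-4.651) = +4.825 V.

+4.825 V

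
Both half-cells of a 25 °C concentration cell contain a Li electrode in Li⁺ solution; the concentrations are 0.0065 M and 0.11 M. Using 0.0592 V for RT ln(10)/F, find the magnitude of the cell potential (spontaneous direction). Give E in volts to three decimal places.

+0.073 V

For a concentration cell E°cell = 0. The 0.11 M side is the cathode (reduction is favoured where [Li⁺] is higher).
With n = 1, E = −(0.0592/1) log([Li⁺]ₐₙ/[Li⁺]꜀ₐₜ) = −(0.0592/1) log(0.0065/0.11) = −(0.0592/1)(-1.228) = +0.073 V.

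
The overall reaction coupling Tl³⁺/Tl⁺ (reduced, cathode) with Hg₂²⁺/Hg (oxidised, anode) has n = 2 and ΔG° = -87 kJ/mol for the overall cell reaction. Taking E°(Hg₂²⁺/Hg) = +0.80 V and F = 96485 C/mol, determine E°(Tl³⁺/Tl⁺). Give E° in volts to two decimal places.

E°cell = −ΔG°/(nF) = −(-87×10³)/((2)(96485)) = +0.451 V.
Since Tl³⁺/Tl⁺ is the cathode and Hg₂²⁺/Hg the anode, E°cell = E°(Tl³⁺/Tl⁺) − E°(Hg₂²⁺/Hg).
So E°(Tl³⁺/Tl⁺) = E°cell + E°(Hg₂²⁺/Hg) = +0.451 + (+0.80) = +1.25 V.

+1.25 V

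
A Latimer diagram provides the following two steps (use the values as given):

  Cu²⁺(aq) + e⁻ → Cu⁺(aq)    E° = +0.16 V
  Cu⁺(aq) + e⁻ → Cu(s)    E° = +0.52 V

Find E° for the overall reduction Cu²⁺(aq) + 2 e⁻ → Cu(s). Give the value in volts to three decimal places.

Standard free energies of sequential steps add: ΔG°₃ = ΔG°₁ + ΔG°₂, so n₃E°₃ = n₁E°₁ + n₂E°₂.
E°₃ = (1×+0.16 + 1×+0.52) / 2 = (+0.680) / 2 = +0.340 V.

+0.340 V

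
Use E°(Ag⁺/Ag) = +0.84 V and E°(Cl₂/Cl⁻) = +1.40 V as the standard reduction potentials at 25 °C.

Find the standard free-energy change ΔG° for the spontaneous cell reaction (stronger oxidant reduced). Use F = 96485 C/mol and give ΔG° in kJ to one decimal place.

-108.1 kJ

Cl₂/Cl⁻ (E° = +1.40 V) is the cathode; Ag⁺/Ag (E° = +0.84 V) is the anode, so E°cell = +0.56 V.
Balancing electrons gives n = 2 (lcm of 2 and 1).
ΔG° = −nFE° = −(2)(96485)(+0.56) = -108,063 J = -108.1 kJ.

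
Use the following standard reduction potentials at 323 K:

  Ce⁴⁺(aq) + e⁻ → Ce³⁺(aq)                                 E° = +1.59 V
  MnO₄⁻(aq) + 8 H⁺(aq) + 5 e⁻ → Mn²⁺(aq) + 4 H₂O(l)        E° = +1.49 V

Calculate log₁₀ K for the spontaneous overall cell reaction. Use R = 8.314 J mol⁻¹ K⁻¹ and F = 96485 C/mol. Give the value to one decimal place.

7.8

Cathode: Ce⁴⁺/Ce³⁺; anode: MnO₄⁻/Mn²⁺. E°cell = (+1.59) − (+1.49) = +0.10 V, with n = 5.
ΔG° = −nFE° = −RT ln K, so ln K = nFE°/(RT) = (5)(96485)(+0.10) / ((8.314)(323)) = 17.965.
log₁₀ K = 17.965 / ln 10 = 7.8.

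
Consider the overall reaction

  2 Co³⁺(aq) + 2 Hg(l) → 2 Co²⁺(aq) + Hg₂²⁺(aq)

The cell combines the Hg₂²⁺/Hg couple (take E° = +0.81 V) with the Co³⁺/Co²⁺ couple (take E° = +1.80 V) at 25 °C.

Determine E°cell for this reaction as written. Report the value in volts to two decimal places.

+0.99 V

The Co³⁺/Co²⁺ couple has the higher reduction potential, so it is the cathode; Hg₂²⁺/Hg is oxidised at the anode.
E°cell = E°(cathode) − E°(anode) = (+1.80) − (+0.81) = +0.99 V.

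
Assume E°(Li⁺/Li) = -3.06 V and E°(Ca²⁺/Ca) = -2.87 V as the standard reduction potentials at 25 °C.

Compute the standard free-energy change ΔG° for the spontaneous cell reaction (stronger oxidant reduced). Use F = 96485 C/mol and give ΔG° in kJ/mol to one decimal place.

Ca²⁺/Ca (E° = -2.87 V) is the cathode; Li⁺/Li (E° = -3.06 V) is the anode, so E°cell = +0.19 V.
Balancing electrons gives n = 2 (lcm of 2 and 1).
ΔG° = −nFE° = −(2)(96485)(+0.19) = -36,664 J = -36.7 kJ/mol.

-36.7 kJ/mol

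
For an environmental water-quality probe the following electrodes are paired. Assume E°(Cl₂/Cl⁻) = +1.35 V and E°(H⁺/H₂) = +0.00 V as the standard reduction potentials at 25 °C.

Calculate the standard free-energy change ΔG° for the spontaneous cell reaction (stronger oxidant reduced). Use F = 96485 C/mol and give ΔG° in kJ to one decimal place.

Cl₂/Cl⁻ (E° = +1.35 V) is the cathode; H⁺/H₂ (E° = +0.00 V) is the anode, so E°cell = +1.35 V.
Balancing electrons gives n = 2 (lcm of 2 and 2).
ΔG° = −nFE° = −(2)(96485)(+1.35) = -260,510 J = -260.5 kJ.

-260.5 kJ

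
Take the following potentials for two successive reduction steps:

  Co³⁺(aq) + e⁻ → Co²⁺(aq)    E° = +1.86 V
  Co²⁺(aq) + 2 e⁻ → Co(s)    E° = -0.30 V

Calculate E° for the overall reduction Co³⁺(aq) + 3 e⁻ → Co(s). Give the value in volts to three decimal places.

Standard free energies of sequential steps add: ΔG°₃ = ΔG°₁ + ΔG°₂, so n₃E°₃ = n₁E°₁ + n₂E°₂.
E°₃ = (1×+1.86 + 2×-0.30) / 3 = (+1.260) / 3 = +0.420 V.

+0.420 V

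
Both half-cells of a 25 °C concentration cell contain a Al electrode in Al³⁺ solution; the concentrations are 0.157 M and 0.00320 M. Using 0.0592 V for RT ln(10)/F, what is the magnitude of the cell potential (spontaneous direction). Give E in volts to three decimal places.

+0.033 V

For a concentration cell E°cell = 0. The 0.157 M side is the cathode (reduction is favoured where [Al³⁺] is higher).
With n = 3, E = −(0.0592/3) log([Al³⁺]ₐₙ/[Al³⁺]꜀ₐₜ) = −(0.0592/3) log(0.0032/0.157) = −(0.0592/3)(-1.691) = +0.033 V.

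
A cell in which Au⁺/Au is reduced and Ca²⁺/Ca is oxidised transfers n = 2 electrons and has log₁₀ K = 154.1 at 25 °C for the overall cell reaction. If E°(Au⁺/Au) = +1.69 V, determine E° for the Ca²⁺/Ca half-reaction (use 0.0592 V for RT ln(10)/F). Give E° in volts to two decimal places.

E°cell = (0.0592/n)·log K = (0.0592/2)(154.1) = +4.561 V.
Since Au⁺/Au is the cathode and Ca²⁺/Ca the anode, E°cell = E°(Au⁺/Au) − E°(Ca²⁺/Ca).
So E°(Ca²⁺/Ca) = E°(Au⁺/Au) − E°cell = (+1.69) − (+4.561) = -2.87 V.

-2.87 V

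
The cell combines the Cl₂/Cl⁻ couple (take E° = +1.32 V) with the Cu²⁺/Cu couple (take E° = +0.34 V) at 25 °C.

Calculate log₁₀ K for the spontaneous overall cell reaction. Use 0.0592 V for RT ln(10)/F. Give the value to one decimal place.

Cathode: Cl₂/Cl⁻; anode: Cu²⁺/Cu. E°cell = +0.98 V, n = 2.
log K = nE°cell / 0.0592 = (2)(+0.98) / 0.0592 = 33.1.

33.1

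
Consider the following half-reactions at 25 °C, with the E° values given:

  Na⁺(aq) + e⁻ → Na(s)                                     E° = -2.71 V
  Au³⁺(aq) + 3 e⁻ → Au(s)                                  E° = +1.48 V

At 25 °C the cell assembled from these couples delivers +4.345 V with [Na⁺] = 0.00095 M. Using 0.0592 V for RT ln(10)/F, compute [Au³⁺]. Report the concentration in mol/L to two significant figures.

Au³⁺/Au is the cathode, Na⁺/Na the anode: E°cell = +4.19 V, n = 3.
Overall reaction: Au³⁺(aq) + 3 Na(s) → Au(s) + 3 Na⁺(aq); Q = [Na⁺]^3/[Au³⁺]^1.
From E = E° − (0.0592/n) log Q: log Q = (E° − E)·n/0.0592 = (+4.19 − (+4.345))·3/0.0592 = -7.8547.
So 1·log[Au³⁺] = 3·log(0.00095) − log Q = -9.0668 − (-7.8547) = -1.2121; [Au³⁺] = 10^(-1.2121) ≈ 0.061 M.

0.061 M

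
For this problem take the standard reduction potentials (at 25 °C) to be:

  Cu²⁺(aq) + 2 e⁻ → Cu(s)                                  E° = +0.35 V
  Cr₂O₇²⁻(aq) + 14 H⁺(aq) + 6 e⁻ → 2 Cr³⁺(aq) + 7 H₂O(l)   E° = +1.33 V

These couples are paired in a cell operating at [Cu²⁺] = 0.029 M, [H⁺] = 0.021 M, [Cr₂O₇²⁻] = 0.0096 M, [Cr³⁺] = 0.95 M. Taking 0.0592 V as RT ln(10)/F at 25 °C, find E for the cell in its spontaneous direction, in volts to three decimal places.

Cr₂O₇²⁻/Cr³⁺ is the cathode (higher E°), Cu²⁺/Cu the anode: E°cell = +1.33 − (+0.35) = +0.98 V, n = 6.
Overall: Cr₂O₇²⁻(aq) + 14 H⁺(aq) + 3 Cu(s) → 2 Cr³⁺(aq) + 7 H₂O(l) + 3 Cu²⁺(aq)
Q = [Cr³⁺]^2·[Cu²⁺]^3 / ([Cr₂O₇²⁻]·[H⁺]^14); log Q = 20.849.
E = E° − (0.0592/n) log Q = +0.98 − (0.0592/6)(20.849) = +0.774 V.

+0.774 V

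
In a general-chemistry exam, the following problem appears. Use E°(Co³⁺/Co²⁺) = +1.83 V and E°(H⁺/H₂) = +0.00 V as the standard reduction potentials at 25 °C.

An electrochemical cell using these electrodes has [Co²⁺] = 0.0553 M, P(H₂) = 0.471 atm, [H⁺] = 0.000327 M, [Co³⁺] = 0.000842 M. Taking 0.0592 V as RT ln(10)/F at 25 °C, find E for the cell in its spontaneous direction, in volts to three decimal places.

+1.919 V

Co³⁺/Co²⁺ is the cathode (higher E°), H⁺/H₂ the anode: E°cell = +1.83 − (+0.00) = +1.83 V, n = 2.
Overall: 2 Co³⁺(aq) + H₂(g) → 2 Co²⁺(aq) + 2 H⁺(aq)
Q = [Co²⁺]^2·[H⁺]^2 / ([Co³⁺]^2·P(H₂)); log Q = -3.009.
E = E° − (0.0592/n) log Q = +1.83 − (0.0592/2)(-3.009) = +1.919 V.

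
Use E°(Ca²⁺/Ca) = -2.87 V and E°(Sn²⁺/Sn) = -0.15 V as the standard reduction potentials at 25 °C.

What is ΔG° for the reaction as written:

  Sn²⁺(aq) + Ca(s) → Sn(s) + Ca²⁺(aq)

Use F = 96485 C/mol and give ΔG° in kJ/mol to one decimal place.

As written, Sn²⁺/Sn is reduced (cathode) and Ca²⁺/Ca is oxidised (anode), so E°cell = (-0.15) − (-2.87) = +2.72 V.
Balancing electrons gives n = 2.
ΔG° = −nFE° = −(2)(96485)(+2.72) = -524,878 J = -524.9 kJ/mol.

-524.9 kJ/mol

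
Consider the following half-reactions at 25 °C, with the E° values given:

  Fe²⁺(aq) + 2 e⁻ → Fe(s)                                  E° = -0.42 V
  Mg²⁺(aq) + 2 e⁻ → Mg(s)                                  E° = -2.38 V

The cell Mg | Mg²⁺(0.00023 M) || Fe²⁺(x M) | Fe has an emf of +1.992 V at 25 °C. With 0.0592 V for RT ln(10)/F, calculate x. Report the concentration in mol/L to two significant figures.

0.0028 M

Fe²⁺/Fe is the cathode, Mg²⁺/Mg the anode: E°cell = +1.96 V, n = 2.
Overall reaction: Fe²⁺(aq) + Mg(s) → Fe(s) + Mg²⁺(aq); Q = [Mg²⁺]^1/[Fe²⁺]^1.
From E = E° − (0.0592/n) log Q: log Q = (E° − E)·n/0.0592 = (+1.96 − (+1.992))·2/0.0592 = -1.0811.
So 1·log[Fe²⁺] = 1·log(0.00023) − log Q = -3.6383 − (-1.0811) = -2.5572; [Fe²⁺] = 10^(-2.5572) ≈ 0.0028 M.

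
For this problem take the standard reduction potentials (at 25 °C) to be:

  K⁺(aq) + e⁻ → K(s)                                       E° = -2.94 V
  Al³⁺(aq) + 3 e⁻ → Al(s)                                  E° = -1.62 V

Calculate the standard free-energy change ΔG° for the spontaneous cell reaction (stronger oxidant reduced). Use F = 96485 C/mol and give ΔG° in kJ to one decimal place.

-382.1 kJ

Al³⁺/Al (E° = -1.62 V) is the cathode; K⁺/K (E° = -2.94 V) is the anode, so E°cell = +1.32 V.
Balancing electrons gives n = 3 (lcm of 3 and 1).
ΔG° = −nFE° = −(3)(96485)(+1.32) = -382,081 J = -382.1 kJ.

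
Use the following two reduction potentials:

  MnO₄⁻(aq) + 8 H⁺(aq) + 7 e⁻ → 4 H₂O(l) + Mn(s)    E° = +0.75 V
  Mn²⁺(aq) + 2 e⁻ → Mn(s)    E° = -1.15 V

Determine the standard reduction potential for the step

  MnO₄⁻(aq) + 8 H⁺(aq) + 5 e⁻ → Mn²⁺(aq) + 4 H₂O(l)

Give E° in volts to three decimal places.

+1.510 V

Sequential free energies add, so n₃E°₃ = n₁E°₁ + n₂E°₂.
With n₃ = 7, and the known step contributing 2×(-1.15) V, the unknown satisfies 5·E° = 7×(+0.75) − 2×(-1.15) = +7.550.
E° = +7.550 / 5 = +1.510 V.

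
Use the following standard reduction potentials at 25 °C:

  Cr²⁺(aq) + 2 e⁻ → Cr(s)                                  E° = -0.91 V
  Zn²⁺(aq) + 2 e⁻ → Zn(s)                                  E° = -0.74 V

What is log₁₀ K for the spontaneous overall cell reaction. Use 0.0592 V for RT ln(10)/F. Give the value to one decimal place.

5.7

Cathode: Zn²⁺/Zn; anode: Cr²⁺/Cr. E°cell = +0.17 V, n = 2.
log K = nE°cell / 0.0592 = (2)(+0.17) / 0.0592 = 5.7.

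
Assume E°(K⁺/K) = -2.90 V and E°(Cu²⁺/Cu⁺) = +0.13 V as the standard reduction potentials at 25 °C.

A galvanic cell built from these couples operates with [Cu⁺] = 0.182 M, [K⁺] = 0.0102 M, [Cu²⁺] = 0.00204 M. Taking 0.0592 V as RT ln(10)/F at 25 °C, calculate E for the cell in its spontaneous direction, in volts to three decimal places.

Cu²⁺/Cu⁺ is the cathode (higher E°), K⁺/K the anode: E°cell = +0.13 − (-2.90) = +3.03 V, n = 1.
Overall: Cu²⁺(aq) + K(s) → Cu⁺(aq) + K⁺(aq)
Q = [Cu⁺]·[K⁺] / ([Cu²⁺]); log Q = -0.041.
E = E° − (0.0592/n) log Q = +3.03 − (0.0592/1)(-0.041) = +3.032 V.

+3.032 V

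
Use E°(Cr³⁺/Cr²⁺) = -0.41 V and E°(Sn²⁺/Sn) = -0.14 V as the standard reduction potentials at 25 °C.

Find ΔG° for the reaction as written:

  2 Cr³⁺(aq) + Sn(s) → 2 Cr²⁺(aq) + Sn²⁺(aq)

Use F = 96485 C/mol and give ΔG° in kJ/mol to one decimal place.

As written, Cr³⁺/Cr²⁺ is reduced (cathode) and Sn²⁺/Sn is oxidised (anode), so E°cell = (-0.41) − (-0.14) = -0.27 V.
Balancing electrons gives n = 2.
ΔG° = −nFE° = −(2)(96485)(-0.27) = 52,102 J = +52.1 kJ/mol.

+52.1 kJ/mol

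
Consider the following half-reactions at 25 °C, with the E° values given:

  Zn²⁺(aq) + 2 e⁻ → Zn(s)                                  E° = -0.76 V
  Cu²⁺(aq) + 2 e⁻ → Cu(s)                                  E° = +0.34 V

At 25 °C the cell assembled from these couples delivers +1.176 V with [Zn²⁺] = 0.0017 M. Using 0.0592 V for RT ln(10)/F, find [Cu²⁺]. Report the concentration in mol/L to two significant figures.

Cu²⁺/Cu is the cathode, Zn²⁺/Zn the anode: E°cell = +1.10 V, n = 2.
Overall reaction: Cu²⁺(aq) + Zn(s) → Cu(s) + Zn²⁺(aq); Q = [Zn²⁺]^1/[Cu²⁺]^1.
From E = E° − (0.0592/n) log Q: log Q = (E° − E)·n/0.0592 = (+1.10 − (+1.176))·2/0.0592 = -2.5676.
So 1·log[Cu²⁺] = 1·log(0.0017) − log Q = -2.7696 − (-2.5676) = -0.2020; [Cu²⁺] = 10^(-0.2020) ≈ 0.63 M.

0.63 M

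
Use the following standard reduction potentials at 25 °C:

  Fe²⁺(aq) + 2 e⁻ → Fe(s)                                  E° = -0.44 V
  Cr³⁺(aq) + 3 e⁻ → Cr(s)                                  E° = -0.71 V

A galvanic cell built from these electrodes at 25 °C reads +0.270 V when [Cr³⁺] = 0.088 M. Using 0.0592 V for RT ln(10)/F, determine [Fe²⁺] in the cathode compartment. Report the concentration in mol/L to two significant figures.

Fe²⁺/Fe is the cathode, Cr³⁺/Cr the anode: E°cell = +0.27 V, n = 6.
Overall reaction: 3 Fe²⁺(aq) + 2 Cr(s) → 3 Fe(s) + 2 Cr³⁺(aq); Q = [Cr³⁺]^2/[Fe²⁺]^3.
From E = E° − (0.0592/n) log Q: log Q = (E° − E)·n/0.0592 = (+0.27 − (+0.270))·6/0.0592 = 0.0000.
So 3·log[Fe²⁺] = 2·log(0.088) − log Q = -2.1110 − (0.0000) = -2.1110; log[Fe²⁺] = -2.1110 / 3 = -0.7037; [Fe²⁺] = 10^(-0.7037) ≈ 0.20 M.

0.20 M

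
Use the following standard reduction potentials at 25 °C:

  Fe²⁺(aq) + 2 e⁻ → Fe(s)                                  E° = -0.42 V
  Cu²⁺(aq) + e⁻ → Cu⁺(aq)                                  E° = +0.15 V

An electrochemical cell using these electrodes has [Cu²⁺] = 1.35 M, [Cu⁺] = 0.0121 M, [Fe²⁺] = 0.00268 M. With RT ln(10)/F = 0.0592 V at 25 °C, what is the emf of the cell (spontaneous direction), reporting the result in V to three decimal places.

+0.767 V

Cu²⁺/Cu⁺ is the cathode (higher E°), Fe²⁺/Fe the anode: E°cell = +0.15 − (-0.42) = +0.57 V, n = 2.
Overall: 2 Cu²⁺(aq) + Fe(s) → 2 Cu⁺(aq) + Fe²⁺(aq)
Q = [Cu⁺]^2·[Fe²⁺] / ([Cu²⁺]^2); log Q = -6.667.
E = E° − (0.0592/n) log Q = +0.57 − (0.0592/2)(-6.667) = +0.767 V.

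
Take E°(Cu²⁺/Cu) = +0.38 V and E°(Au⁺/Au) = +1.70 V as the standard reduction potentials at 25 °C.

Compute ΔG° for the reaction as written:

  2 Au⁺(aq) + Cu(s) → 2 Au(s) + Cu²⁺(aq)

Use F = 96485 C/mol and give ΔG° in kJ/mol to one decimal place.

-254.7 kJ/mol

As written, Au⁺/Au is reduced (cathode) and Cu²⁺/Cu is oxidised (anode), so E°cell = (+1.70) − (+0.38) = +1.32 V.
Balancing electrons gives n = 2.
ΔG° = −nFE° = −(2)(96485)(+1.32) = -254,720 J = -254.7 kJ/mol.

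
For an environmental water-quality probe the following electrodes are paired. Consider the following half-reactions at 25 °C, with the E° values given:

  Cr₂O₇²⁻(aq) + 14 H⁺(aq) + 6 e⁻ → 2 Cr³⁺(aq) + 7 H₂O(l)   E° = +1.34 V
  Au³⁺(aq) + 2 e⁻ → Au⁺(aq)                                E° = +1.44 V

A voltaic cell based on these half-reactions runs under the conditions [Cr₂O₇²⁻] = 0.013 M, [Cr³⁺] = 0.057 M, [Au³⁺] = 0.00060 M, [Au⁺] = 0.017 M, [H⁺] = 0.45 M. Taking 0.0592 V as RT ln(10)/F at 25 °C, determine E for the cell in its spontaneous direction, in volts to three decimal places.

Au³⁺/Au⁺ is the cathode (higher E°), Cr₂O₇²⁻/Cr³⁺ the anode: E°cell = +1.44 − (+1.34) = +0.10 V, n = 6.
Overall: 3 Au³⁺(aq) + 2 Cr³⁺(aq) + 7 H₂O(l) → 3 Au⁺(aq) + Cr₂O₇²⁻(aq) + 14 H⁺(aq)
Q = [Au⁺]^3·[Cr₂O₇²⁻]·[H⁺]^14 / ([Au³⁺]^3·[Cr³⁺]^2); log Q = 0.104.
E = E° − (0.0592/n) log Q = +0.10 − (0.0592/6)(0.104) = +0.099 V.

+0.099 V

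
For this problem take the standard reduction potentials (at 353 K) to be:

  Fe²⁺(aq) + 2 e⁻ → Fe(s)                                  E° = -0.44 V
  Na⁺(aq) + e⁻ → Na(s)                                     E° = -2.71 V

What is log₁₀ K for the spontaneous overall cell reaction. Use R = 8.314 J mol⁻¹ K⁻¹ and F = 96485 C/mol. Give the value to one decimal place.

64.8

Cathode: Fe²⁺/Fe; anode: Na⁺/Na. E°cell = (-0.44) − (-2.71) = +2.27 V, with n = 2.
ΔG° = −nFE° = −RT ln K, so ln K = nFE°/(RT) = (2)(96485)(+2.27) / ((8.314)(353)) = 149.256.
log₁₀ K = 149.256 / ln 10 = 64.8.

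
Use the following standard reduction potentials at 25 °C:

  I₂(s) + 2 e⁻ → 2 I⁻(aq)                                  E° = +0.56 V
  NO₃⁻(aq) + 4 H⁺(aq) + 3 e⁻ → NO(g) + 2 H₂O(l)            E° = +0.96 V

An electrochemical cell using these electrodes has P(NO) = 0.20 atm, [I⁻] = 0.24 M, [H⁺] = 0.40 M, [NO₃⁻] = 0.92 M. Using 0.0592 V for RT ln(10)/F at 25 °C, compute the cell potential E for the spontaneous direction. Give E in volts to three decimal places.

+0.345 V

NO₃⁻/NO is the cathode (higher E°), I₂/I⁻ the anode: E°cell = +0.96 − (+0.56) = +0.40 V, n = 6.
Overall: 2 NO₃⁻(aq) + 8 H⁺(aq) + 6 I⁻(aq) → 2 NO(g) + 4 H₂O(l) + 3 I₂(s)
Q = P(NO)^2 / ([NO₃⁻]^2·[H⁺]^8·[I⁻]^6); log Q = 5.577.
E = E° − (0.0592/n) log Q = +0.40 − (0.0592/6)(5.577) = +0.345 V.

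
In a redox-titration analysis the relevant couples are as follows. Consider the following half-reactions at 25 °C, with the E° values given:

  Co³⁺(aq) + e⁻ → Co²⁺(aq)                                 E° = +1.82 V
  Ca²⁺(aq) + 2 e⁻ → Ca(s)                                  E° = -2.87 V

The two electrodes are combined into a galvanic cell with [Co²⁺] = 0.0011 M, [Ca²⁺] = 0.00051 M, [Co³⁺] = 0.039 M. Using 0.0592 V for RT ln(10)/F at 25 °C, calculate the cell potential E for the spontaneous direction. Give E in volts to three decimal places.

Co³⁺/Co²⁺ is the cathode (higher E°), Ca²⁺/Ca the anode: E°cell = +1.82 − (-2.87) = +4.69 V, n = 2.
Overall: 2 Co³⁺(aq) + Ca(s) → 2 Co²⁺(aq) + Ca²⁺(aq)
Q = [Co²⁺]^2·[Ca²⁺] / ([Co³⁺]^2); log Q = -6.392.
E = E° − (0.0592/n) log Q = +4.69 − (0.0592/2)(-6.392) = +4.879 V.

+4.879 V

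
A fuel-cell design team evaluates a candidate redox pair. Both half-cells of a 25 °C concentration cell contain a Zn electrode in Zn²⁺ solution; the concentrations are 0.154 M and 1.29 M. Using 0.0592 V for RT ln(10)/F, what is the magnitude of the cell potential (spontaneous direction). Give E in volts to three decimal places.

+0.027 V

For a concentration cell E°cell = 0. The 1.29 M side is the cathode (reduction is favoured where [Zn²⁺] is higher).
With n = 2, E = −(0.0592/2) log([Zn²⁺]ₐₙ/[Zn²⁺]꜀ₐₜ) = −(0.0592/2) log(0.154/1.29) = −(0.0592/2)(-0.923) = +0.027 V.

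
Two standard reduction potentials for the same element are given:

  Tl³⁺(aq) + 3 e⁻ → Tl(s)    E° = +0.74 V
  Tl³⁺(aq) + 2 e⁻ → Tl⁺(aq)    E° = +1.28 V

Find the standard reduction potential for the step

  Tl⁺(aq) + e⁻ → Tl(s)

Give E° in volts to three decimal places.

Sequential free energies add, so n₃E°₃ = n₁E°₁ + n₂E°₂.
With n₃ = 3, and the known step contributing 2×(+1.28) V, the unknown satisfies 1·E° = 3×(+0.74) − 2×(+1.28) = -0.340.
E° = -0.340 / 1 = -0.340 V.

-0.340 V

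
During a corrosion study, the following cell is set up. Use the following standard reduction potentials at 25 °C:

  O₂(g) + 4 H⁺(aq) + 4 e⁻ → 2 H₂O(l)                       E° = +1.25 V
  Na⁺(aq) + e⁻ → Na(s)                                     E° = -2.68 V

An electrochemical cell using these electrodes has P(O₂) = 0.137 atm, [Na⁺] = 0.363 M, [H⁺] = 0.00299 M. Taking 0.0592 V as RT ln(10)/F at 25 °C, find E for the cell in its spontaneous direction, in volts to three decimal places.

O₂/H₂O is the cathode (higher E°), Na⁺/Na the anode: E°cell = +1.25 − (-2.68) = +3.93 V, n = 4.
Overall: O₂(g) + 4 H⁺(aq) + 4 Na(s) → 2 H₂O(l) + 4 Na⁺(aq)
Q = [Na⁺]^4 / (P(O₂)·[H⁺]^4); log Q = 9.200.
E = E° − (0.0592/n) log Q = +3.93 − (0.0592/4)(9.200) = +3.794 V.

+3.794 V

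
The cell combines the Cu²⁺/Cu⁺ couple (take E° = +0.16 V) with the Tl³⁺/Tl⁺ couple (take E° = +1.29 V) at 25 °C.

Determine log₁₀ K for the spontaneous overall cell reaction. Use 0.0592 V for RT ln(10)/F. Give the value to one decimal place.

Cathode: Tl³⁺/Tl⁺; anode: Cu²⁺/Cu⁺. E°cell = +1.13 V, n = 2.
log K = nE°cell / 0.0592 = (2)(+1.13) / 0.0592 = 38.2.

38.2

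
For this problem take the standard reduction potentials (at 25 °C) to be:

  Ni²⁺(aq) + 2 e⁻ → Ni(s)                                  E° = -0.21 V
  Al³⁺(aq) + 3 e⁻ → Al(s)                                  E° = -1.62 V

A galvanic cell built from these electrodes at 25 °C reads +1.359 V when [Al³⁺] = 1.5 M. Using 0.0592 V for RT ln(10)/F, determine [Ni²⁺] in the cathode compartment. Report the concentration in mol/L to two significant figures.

0.025 M

Ni²⁺/Ni is the cathode, Al³⁺/Al the anode: E°cell = +1.41 V, n = 6.
Overall reaction: 3 Ni²⁺(aq) + 2 Al(s) → 3 Ni(s) + 2 Al³⁺(aq); Q = [Al³⁺]^2/[Ni²⁺]^3.
From E = E° − (0.0592/n) log Q: log Q = (E° − E)·n/0.0592 = (+1.41 − (+1.359))·6/0.0592 = 5.1689.
So 3·log[Ni²⁺] = 2·log(1.5) − log Q = 0.3522 − (5.1689) = -4.8167; log[Ni²⁺] = -4.8167 / 3 = -1.6056; [Ni²⁺] = 10^(-1.6056) ≈ 0.025 M.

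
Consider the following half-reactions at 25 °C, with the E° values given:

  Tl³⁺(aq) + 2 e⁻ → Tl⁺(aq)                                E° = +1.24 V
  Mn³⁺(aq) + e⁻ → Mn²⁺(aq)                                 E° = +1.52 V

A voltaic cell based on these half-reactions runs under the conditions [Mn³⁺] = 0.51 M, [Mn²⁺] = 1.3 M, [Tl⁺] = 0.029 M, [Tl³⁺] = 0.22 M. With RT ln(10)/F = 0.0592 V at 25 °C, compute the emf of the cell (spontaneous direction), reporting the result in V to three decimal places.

Mn³⁺/Mn²⁺ is the cathode (higher E°), Tl³⁺/Tl⁺ the anode: E°cell = +1.52 − (+1.24) = +0.28 V, n = 2.
Overall: 2 Mn³⁺(aq) + Tl⁺(aq) → 2 Mn²⁺(aq) + Tl³⁺(aq)
Q = [Mn²⁺]^2·[Tl³⁺] / ([Mn³⁺]^2·[Tl⁺]); log Q = 1.693.
E = E° − (0.0592/n) log Q = +0.28 − (0.0592/2)(1.693) = +0.230 V.

+0.230 V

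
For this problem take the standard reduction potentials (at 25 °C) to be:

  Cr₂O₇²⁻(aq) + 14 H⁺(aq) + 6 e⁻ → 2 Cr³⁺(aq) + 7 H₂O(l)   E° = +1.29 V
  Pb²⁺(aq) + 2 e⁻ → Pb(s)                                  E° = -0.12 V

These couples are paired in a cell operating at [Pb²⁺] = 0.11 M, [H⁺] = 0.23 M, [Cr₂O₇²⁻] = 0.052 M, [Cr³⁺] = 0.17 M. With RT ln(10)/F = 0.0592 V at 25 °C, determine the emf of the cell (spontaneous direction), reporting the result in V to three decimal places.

+1.353 V

Cr₂O₇²⁻/Cr³⁺ is the cathode (higher E°), Pb²⁺/Pb the anode: E°cell = +1.29 − (-0.12) = +1.41 V, n = 6.
Overall: Cr₂O₇²⁻(aq) + 14 H⁺(aq) + 3 Pb(s) → 2 Cr³⁺(aq) + 7 H₂O(l) + 3 Pb²⁺(aq)
Q = [Cr³⁺]^2·[Pb²⁺]^3 / ([Cr₂O₇²⁻]·[H⁺]^14); log Q = 5.805.
E = E° − (0.0592/n) log Q = +1.41 − (0.0592/6)(5.805) = +1.353 V.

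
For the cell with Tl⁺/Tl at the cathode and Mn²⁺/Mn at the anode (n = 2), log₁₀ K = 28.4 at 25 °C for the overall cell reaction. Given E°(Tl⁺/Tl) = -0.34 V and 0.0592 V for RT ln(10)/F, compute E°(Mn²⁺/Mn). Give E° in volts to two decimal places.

-1.18 V

E°cell = (0.0592/n)·log K = (0.0592/2)(28.4) = +0.841 V.
Since Tl⁺/Tl is the cathode and Mn²⁺/Mn the anode, E°cell = E°(Tl⁺/Tl) − E°(Mn²⁺/Mn).
So E°(Mn²⁺/Mn) = E°(Tl⁺/Tl) − E°cell = (-0.34) − (+0.841) = -1.18 V.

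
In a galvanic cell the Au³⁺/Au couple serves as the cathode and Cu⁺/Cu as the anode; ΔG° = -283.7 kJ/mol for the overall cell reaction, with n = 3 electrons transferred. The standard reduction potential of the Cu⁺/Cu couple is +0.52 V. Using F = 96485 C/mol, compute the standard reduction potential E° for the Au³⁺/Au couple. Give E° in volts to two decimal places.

+1.50 V

E°cell = −ΔG°/(nF) = −(-283.7×10³)/((3)(96485)) = +0.980 V.
Since Au³⁺/Au is the cathode and Cu⁺/Cu the anode, E°cell = E°(Au³⁺/Au) − E°(Cu⁺/Cu).
So E°(Au³⁺/Au) = E°cell + E°(Cu⁺/Cu) = +0.980 + (+0.52) = +1.50 V.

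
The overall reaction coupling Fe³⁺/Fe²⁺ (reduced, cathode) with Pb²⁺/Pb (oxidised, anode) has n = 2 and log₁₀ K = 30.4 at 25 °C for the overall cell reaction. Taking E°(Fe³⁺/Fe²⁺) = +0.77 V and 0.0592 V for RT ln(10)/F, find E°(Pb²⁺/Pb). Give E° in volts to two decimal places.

E°cell = (0.0592/n)·log K = (0.0592/2)(30.4) = +0.900 V.
Since Fe³⁺/Fe²⁺ is the cathode and Pb²⁺/Pb the anode, E°cell = E°(Fe³⁺/Fe²⁺) − E°(Pb²⁺/Pb).
So E°(Pb²⁺/Pb) = E°(Fe³⁺/Fe²⁺) − E°cell = (+0.77) − (+0.900) = -0.13 V.

-0.13 V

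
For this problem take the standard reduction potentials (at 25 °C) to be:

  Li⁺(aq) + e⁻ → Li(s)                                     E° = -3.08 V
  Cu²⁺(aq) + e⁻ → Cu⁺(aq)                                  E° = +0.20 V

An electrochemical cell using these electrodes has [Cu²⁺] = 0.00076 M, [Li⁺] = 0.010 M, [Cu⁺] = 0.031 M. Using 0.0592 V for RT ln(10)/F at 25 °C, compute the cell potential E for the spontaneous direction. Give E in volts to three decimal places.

Cu²⁺/Cu⁺ is the cathode (higher E°), Li⁺/Li the anode: E°cell = +0.20 − (-3.08) = +3.28 V, n = 1.
Overall: Cu²⁺(aq) + Li(s) → Cu⁺(aq) + Li⁺(aq)
Q = [Cu⁺]·[Li⁺] / ([Cu²⁺]); log Q = -0.389.
E = E° − (0.0592/n) log Q = +3.28 − (0.0592/1)(-0.389) = +3.303 V.

+3.303 V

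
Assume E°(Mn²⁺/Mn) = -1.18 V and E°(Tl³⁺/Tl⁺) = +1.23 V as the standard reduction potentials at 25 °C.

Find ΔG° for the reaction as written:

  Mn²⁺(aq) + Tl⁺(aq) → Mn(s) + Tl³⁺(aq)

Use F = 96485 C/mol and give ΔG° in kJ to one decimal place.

As written, Mn²⁺/Mn is reduced (cathode) and Tl³⁺/Tl⁺ is oxidised (anode), so E°cell = (-1.18) − (+1.23) = -2.41 V.
Balancing electrons gives n = 2.
ΔG° = −nFE° = −(2)(96485)(-2.41) = 465,058 J = +465.1 kJ.

+465.1 kJ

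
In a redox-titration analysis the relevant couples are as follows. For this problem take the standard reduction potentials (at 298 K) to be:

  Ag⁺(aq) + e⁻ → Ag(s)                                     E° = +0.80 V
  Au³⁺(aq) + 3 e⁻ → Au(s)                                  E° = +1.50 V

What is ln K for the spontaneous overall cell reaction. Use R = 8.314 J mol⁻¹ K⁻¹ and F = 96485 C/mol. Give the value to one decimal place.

Cathode: Au³⁺/Au; anode: Ag⁺/Ag. E°cell = (+1.50) − (+0.80) = +0.70 V, with n = 3.
ΔG° = −nFE° = −RT ln K, so ln K = nFE°/(RT) = (3)(96485)(+0.70) / ((8.314)(298)) = 81.781.

81.8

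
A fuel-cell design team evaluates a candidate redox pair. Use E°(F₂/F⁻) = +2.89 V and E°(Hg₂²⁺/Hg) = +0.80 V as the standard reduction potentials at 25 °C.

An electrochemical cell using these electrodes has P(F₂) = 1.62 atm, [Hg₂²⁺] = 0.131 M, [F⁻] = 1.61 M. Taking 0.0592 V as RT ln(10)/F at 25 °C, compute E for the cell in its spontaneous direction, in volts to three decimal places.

F₂/F⁻ is the cathode (higher E°), Hg₂²⁺/Hg the anode: E°cell = +2.89 − (+0.80) = +2.09 V, n = 2.
Overall: F₂(g) + 2 Hg(l) → 2 F⁻(aq) + Hg₂²⁺(aq)
Q = [F⁻]^2·[Hg₂²⁺] / (P(F₂)); log Q = -0.679.
E = E° − (0.0592/n) log Q = +2.09 − (0.0592/2)(-0.679) = +2.110 V.

+2.110 V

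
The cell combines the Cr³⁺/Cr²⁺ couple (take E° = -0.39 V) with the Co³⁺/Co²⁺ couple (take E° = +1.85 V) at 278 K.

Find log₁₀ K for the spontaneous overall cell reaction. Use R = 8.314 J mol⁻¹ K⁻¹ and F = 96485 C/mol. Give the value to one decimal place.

40.6

Cathode: Co³⁺/Co²⁺; anode: Cr³⁺/Cr²⁺. E°cell = (+1.85) − (-0.39) = +2.24 V, with n = 1.
ΔG° = −nFE° = −RT ln K, so ln K = nFE°/(RT) = (1)(96485)(+2.24) / ((8.314)(278)) = 93.509.
log₁₀ K = 93.509 / ln 10 = 40.6.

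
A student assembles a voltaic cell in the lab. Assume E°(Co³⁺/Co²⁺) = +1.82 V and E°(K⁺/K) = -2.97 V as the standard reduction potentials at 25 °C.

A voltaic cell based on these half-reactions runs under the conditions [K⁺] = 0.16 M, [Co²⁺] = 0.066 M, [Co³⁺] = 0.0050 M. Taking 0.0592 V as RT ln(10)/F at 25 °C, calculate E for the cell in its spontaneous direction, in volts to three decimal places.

Co³⁺/Co²⁺ is the cathode (higher E°), K⁺/K the anode: E°cell = +1.82 − (-2.97) = +4.79 V, n = 1.
Overall: Co³⁺(aq) + K(s) → Co²⁺(aq) + K⁺(aq)
Q = [Co²⁺]·[K⁺] / ([Co³⁺]); log Q = 0.325.
E = E° − (0.0592/n) log Q = +4.79 − (0.0592/1)(0.325) = +4.771 V.

+4.771 V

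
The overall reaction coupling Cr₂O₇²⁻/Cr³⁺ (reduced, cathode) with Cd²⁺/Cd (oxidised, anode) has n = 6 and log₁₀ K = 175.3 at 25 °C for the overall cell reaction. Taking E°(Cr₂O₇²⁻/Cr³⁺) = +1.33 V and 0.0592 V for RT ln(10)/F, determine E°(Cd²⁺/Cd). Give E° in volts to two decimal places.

-0.40 V

E°cell = (0.0592/n)·log K = (0.0592/6)(175.3) = +1.730 V.
Since Cr₂O₇²⁻/Cr³⁺ is the cathode and Cd²⁺/Cd the anode, E°cell = E°(Cr₂O₇²⁻/Cr³⁺) − E°(Cd²⁺/Cd).
So E°(Cd²⁺/Cd) = E°(Cr₂O₇²⁻/Cr³⁺) − E°cell = (+1.33) − (+1.730) = -0.40 V.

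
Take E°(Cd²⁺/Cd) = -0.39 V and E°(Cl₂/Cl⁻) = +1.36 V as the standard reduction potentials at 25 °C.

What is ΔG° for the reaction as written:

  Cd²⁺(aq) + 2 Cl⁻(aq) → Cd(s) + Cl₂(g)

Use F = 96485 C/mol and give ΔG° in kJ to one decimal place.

As written, Cd²⁺/Cd is reduced (cathode) and Cl₂/Cl⁻ is oxidised (anode), so E°cell = (-0.39) − (+1.36) = -1.75 V.
Balancing electrons gives n = 2.
ΔG° = −nFE° = −(2)(96485)(-1.75) = 337,698 J = +337.7 kJ.

+337.7 kJ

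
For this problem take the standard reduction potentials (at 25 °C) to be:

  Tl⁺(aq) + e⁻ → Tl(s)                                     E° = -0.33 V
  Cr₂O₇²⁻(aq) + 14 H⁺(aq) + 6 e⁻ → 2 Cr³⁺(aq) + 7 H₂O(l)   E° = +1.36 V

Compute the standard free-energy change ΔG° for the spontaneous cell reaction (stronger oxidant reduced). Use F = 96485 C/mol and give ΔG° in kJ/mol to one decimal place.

Cr₂O₇²⁻/Cr³⁺ (E° = +1.36 V) is the cathode; Tl⁺/Tl (E° = -0.33 V) is the anode, so E°cell = +1.69 V.
Balancing electrons gives n = 6 (lcm of 6 and 1).
ΔG° = −nFE° = −(6)(96485)(+1.69) = -978,358 J = -978.4 kJ/mol.

-978.4 kJ/mol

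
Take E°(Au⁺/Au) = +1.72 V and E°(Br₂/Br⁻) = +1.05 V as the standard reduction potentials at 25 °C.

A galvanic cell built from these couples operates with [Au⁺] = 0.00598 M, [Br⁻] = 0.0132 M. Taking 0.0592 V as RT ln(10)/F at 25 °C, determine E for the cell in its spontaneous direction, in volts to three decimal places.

Au⁺/Au is the cathode (higher E°), Br₂/Br⁻ the anode: E°cell = +1.72 − (+1.05) = +0.67 V, n = 2.
Overall: 2 Au⁺(aq) + 2 Br⁻(aq) → 2 Au(s) + Br₂(l)
Q = 1 / ([Au⁺]^2·[Br⁻]^2); log Q = 8.205.
E = E° − (0.0592/n) log Q = +0.67 − (0.0592/2)(8.205) = +0.427 V.

+0.427 V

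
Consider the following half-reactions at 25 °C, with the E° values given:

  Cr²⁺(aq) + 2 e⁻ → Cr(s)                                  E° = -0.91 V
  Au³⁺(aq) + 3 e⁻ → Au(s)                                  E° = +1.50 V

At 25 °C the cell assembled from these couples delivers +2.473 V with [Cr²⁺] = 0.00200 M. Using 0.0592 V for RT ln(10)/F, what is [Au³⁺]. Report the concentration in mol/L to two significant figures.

Au³⁺/Au is the cathode, Cr²⁺/Cr the anode: E°cell = +2.41 V, n = 6.
Overall reaction: 2 Au³⁺(aq) + 3 Cr(s) → 2 Au(s) + 3 Cr²⁺(aq); Q = [Cr²⁺]^3/[Au³⁺]^2.
From E = E° − (0.0592/n) log Q: log Q = (E° − E)·n/0.0592 = (+2.41 − (+2.473))·6/0.0592 = -6.3851.
So 2·log[Au³⁺] = 3·log(0.002) − log Q = -8.0969 − (-6.3851) = -1.7118; log[Au³⁺] = -1.7118 / 2 = -0.8559; [Au³⁺] = 10^(-0.8559) ≈ 0.14 M.

0.14 M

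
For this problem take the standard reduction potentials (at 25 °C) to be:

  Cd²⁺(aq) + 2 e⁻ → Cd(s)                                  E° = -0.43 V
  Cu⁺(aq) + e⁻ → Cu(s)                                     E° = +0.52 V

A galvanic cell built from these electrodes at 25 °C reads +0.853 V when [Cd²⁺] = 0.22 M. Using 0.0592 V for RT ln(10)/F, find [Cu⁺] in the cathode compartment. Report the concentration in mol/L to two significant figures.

0.011 M

Cu⁺/Cu is the cathode, Cd²⁺/Cd the anode: E°cell = +0.95 V, n = 2.
Overall reaction: 2 Cu⁺(aq) + Cd(s) → 2 Cu(s) + Cd²⁺(aq); Q = [Cd²⁺]^1/[Cu⁺]^2.
From E = E° − (0.0592/n) log Q: log Q = (E° − E)·n/0.0592 = (+0.95 − (+0.853))·2/0.0592 = 3.2770.
So 2·log[Cu⁺] = 1·log(0.22) − log Q = -0.6576 − (3.2770) = -3.9346; log[Cu⁺] = -3.9346 / 2 = -1.9673; [Cu⁺] = 10^(-1.9673) ≈ 0.011 M.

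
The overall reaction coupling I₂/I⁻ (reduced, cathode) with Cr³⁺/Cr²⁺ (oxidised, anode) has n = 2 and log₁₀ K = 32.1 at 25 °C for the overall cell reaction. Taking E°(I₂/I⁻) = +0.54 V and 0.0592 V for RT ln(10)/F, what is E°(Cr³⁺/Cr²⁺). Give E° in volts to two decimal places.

E°cell = (0.0592/n)·log K = (0.0592/2)(32.1) = +0.950 V.
Since I₂/I⁻ is the cathode and Cr³⁺/Cr²⁺ the anode, E°cell = E°(I₂/I⁻) − E°(Cr³⁺/Cr²⁺).
So E°(Cr³⁺/Cr²⁺) = E°(I₂/I⁻) − E°cell = (+0.54) − (+0.950) = -0.41 V.

-0.41 V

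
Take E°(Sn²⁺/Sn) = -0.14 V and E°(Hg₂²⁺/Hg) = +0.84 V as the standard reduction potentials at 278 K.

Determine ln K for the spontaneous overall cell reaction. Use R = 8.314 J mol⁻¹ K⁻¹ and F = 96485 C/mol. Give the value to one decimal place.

Cathode: Hg₂²⁺/Hg; anode: Sn²⁺/Sn. E°cell = (+0.84) − (-0.14) = +0.98 V, with n = 2.
ΔG° = −nFE° = −RT ln K, so ln K = nFE°/(RT) = (2)(96485)(+0.98) / ((8.314)(278)) = 81.820.

81.8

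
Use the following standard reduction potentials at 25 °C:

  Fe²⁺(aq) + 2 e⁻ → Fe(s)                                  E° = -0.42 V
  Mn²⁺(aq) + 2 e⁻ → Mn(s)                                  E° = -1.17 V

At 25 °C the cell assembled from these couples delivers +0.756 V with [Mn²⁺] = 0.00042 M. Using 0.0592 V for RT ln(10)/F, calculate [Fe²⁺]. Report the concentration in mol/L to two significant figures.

0.00067 M

Fe²⁺/Fe is the cathode, Mn²⁺/Mn the anode: E°cell = +0.75 V, n = 2.
Overall reaction: Fe²⁺(aq) + Mn(s) → Fe(s) + Mn²⁺(aq); Q = [Mn²⁺]^1/[Fe²⁺]^1.
From E = E° − (0.0592/n) log Q: log Q = (E° − E)·n/0.0592 = (+0.75 − (+0.756))·2/0.0592 = -0.2027.
So 1·log[Fe²⁺] = 1·log(0.00042) − log Q = -3.3768 − (-0.2027) = -3.1741; [Fe²⁺] = 10^(-3.1741) ≈ 0.00067 M.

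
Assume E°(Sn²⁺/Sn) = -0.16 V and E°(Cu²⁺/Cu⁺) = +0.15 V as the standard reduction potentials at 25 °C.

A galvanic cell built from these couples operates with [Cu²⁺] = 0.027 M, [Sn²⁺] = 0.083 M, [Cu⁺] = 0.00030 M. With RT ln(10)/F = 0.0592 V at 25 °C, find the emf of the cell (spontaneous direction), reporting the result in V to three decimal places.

Cu²⁺/Cu⁺ is the cathode (higher E°), Sn²⁺/Sn the anode: E°cell = +0.15 − (-0.16) = +0.31 V, n = 2.
Overall: 2 Cu²⁺(aq) + Sn(s) → 2 Cu⁺(aq) + Sn²⁺(aq)
Q = [Cu⁺]^2·[Sn²⁺] / ([Cu²⁺]^2); log Q = -4.989.
E = E° − (0.0592/n) log Q = +0.31 − (0.0592/2)(-4.989) = +0.458 V.

+0.458 V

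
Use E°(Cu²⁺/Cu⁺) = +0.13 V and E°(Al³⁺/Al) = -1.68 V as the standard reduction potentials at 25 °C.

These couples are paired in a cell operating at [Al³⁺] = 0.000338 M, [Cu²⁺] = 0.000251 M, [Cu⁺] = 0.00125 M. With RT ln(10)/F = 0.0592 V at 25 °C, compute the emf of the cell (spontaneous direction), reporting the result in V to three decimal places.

+1.837 V

Cu²⁺/Cu⁺ is the cathode (higher E°), Al³⁺/Al the anode: E°cell = +0.13 − (-1.68) = +1.81 V, n = 3.
Overall: 3 Cu²⁺(aq) + Al(s) → 3 Cu⁺(aq) + Al³⁺(aq)
Q = [Cu⁺]^3·[Al³⁺] / ([Cu²⁺]^3); log Q = -1.379.
E = E° − (0.0592/n) log Q = +1.81 − (0.0592/3)(-1.379) = +1.837 V.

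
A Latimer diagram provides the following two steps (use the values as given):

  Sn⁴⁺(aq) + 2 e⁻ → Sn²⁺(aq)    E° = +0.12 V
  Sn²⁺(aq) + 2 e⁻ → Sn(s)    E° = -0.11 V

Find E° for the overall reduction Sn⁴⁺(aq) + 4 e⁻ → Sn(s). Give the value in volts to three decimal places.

Standard free energies of sequential steps add: ΔG°₃ = ΔG°₁ + ΔG°₂, so n₃E°₃ = n₁E°₁ + n₂E°₂.
E°₃ = (2×+0.12 + 2×-0.11) / 4 = (+0.020) / 4 = +0.005 V.

+0.005 V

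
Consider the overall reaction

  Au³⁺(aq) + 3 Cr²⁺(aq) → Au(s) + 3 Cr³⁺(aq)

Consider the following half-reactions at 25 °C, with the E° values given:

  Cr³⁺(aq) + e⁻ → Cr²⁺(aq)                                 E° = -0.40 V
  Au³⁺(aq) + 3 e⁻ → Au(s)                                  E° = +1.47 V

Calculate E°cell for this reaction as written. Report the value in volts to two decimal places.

The Au³⁺/Au couple has the higher reduction potential, so it is the cathode; Cr³⁺/Cr²⁺ is oxidised at the anode.
E°cell = E°(cathode) − E°(anode) = (+1.47) − (-0.40) = +1.87 V.

+1.87 V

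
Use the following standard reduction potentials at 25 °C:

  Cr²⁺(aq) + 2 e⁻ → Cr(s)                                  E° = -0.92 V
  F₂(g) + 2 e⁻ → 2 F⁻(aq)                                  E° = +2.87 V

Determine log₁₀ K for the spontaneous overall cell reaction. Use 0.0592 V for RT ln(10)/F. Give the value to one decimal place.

128.0

Cathode: F₂/F⁻; anode: Cr²⁺/Cr. E°cell = +3.79 V, n = 2.
log K = nE°cell / 0.0592 = (2)(+3.79) / 0.0592 = 128.0.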